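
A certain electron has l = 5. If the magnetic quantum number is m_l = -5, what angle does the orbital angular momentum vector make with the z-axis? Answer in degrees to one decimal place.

|L|² = l(l+1)ℏ² = 30ℏ², so |L| = √30 ℏ.
L_z = m_l ℏ = −5ℏ.
cos θ = L_z/|L| = -5/√30, so θ ≈ 155.9°.

θ ≈ 155.9°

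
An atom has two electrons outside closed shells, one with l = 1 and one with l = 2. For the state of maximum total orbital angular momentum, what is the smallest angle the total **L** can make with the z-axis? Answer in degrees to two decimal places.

L runs from |1 − 2| = 1 to 1 + 2 = 3.
So L can be 1, 2, 3.
The maximum is L = 3, with |L_tot| = ℏ√(3·4) = 2√3 ℏ.
The minimum angle with z is arccos(3/√12) ≈ 30.00°.

θ_min ≈ 30.00°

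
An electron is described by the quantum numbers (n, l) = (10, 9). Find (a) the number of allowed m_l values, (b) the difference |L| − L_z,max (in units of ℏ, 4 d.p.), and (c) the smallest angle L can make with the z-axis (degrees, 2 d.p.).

19 values; |L|−L_z,max ≈ 0.4868ℏ; θ_min ≈ 18.43°

There are 2l+1 = 19 values of m_l.
|L| − L_z,max = (3√10 − 9)ℏ ≈ 0.4868ℏ.
cos θ_min = 9/√90, so θ_min ≈ 18.43°.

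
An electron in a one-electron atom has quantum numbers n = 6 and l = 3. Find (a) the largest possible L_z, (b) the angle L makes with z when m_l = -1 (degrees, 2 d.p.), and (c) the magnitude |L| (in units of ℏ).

L_z,max = lℏ = 3ℏ.
For m_l = -1: cos θ = -1/√12, θ ≈ 106.78°.
|L| = ℏ√(3·4) = 2√3 ℏ ≈ 3.464ℏ.

L_z,max = 3ℏ; θ(m_l=-1) ≈ 106.78°; |L| = 2√3 ℏ ≈ 3.464ℏ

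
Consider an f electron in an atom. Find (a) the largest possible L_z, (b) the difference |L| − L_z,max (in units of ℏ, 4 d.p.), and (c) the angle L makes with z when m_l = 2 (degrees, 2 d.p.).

The letter f corresponds to l = 3.
L_z,max = lℏ = 3ℏ.
|L| − L_z,max = (2√3 − 3)ℏ ≈ 0.4641ℏ.
For m_l = 2: cos θ = 2/√12, θ ≈ 54.74°.

L_z,max = 3ℏ; |L|−L_z,max ≈ 0.4641ℏ; θ(m_l=2) ≈ 54.74°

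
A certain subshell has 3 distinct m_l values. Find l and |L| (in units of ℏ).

3 = 2l + 1, so l = (3−1)/2 = 1.
|L| = ℏ√(l(l+1)) = ℏ√(1·2) = √2 ℏ.

l = 1, |L| = √2 ℏ ≈ 1.414ℏ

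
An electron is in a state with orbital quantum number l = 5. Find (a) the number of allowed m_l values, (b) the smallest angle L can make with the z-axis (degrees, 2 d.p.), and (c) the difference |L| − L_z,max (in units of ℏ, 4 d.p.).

11 values; θ_min ≈ 24.09°; |L|−L_z,max ≈ 0.4772ℏ

There are 2l+1 = 11 values of m_l.
cos θ_min = 5/√30, so θ_min ≈ 24.09°.
|L| − L_z,max = (√30 − 5)ℏ ≈ 0.4772ℏ.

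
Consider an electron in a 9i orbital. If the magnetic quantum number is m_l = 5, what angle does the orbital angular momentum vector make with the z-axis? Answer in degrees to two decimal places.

9i means n = 9, l = 6.
|L|² = l(l+1)ℏ² = 42ℏ², so |L| = √42 ℏ.
L_z = m_l ℏ = 5ℏ.
cos θ = L_z/|L| = 5/√42, so θ ≈ 39.51°.

θ ≈ 39.51°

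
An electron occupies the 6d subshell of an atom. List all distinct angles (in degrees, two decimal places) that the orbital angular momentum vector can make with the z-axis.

6d means n = 6, l = 2.
|L| = √(l(l+1)) ℏ = √6 ℏ.
cos θ = m_l/√6 for each m_l ∈ {-2, -1, 0, 1, 2}.

θ ∈ {35.26°, 65.91°, 90.00°, 114.09°, 144.74°}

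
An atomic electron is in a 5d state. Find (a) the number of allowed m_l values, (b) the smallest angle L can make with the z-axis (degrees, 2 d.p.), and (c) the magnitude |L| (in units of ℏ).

For 5d, l = 2.
There are 2l+1 = 5 values of m_l.
cos θ_min = 2/√6, so θ_min ≈ 35.26°.
|L| = ℏ√(2·3) = √6 ℏ ≈ 2.449ℏ.

5 values; θ_min ≈ 35.26°; |L| = √6 ℏ ≈ 2.449ℏ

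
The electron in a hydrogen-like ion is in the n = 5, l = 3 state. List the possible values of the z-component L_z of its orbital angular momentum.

L_z = m_l ℏ with m_l ranging from −l to +l in integer steps.
For l = 3: m_l ∈ {-3, -2, -1, 0, 1, 2, 3}.

L_z ∈ {−3ℏ, −2ℏ, −ℏ, 0, ℏ, 2ℏ, 3ℏ}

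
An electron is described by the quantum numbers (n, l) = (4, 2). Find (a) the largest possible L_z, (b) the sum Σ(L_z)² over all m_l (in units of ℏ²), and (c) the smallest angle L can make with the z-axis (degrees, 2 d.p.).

L_z,max = 2ℏ; Σ(L_z)² = 10 ℏ²; θ_min ≈ 35.26°

L_z,max = lℏ = 2ℏ.
Σ m_l² = 10, so Σ(L_z)² = 10 ℏ².
cos θ_min = 2/√6, so θ_min ≈ 35.26°.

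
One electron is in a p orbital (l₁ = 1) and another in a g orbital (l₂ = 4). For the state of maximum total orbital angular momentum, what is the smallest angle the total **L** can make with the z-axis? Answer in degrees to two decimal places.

θ_min ≈ 24.09°

Angular momentum addition gives L = |l₁ − l₂|, …, l₁ + l₂.
L ∈ {3, 4, 5}.
The maximum is L = 5, with |L_tot| = ℏ√(5·6) = √30 ℏ.
The minimum angle with z is arccos(5/√30) ≈ 24.09°.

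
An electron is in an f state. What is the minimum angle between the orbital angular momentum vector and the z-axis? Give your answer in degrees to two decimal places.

For an f orbital, l = 3.
|L| = √(l(l+1)) ℏ = 2√3 ℏ.
The smallest angle corresponds to the largest L_z, i.e. m_l = l = 3, giving L_z = 3ℏ.
cos θ_min = 3/√12, so θ_min ≈ 30.00°.

θ_min ≈ 30.00°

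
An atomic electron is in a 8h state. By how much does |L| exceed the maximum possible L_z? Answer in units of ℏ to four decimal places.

|L| − L_z,max ≈ 0.4772ℏ

8h means n = 8, l = 5.
|L| = √30 ℏ ≈ 5.4772ℏ, while L_z,max = lℏ = 5ℏ.
The difference is (√30 − 5)ℏ ≈ 0.4772ℏ.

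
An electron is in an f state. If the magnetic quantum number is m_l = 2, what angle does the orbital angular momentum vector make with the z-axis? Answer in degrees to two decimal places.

θ ≈ 54.74°

For an f orbital, l = 3.
|L|² = l(l+1)ℏ² = 12ℏ², so |L| = 2√3 ℏ.
L_z = m_l ℏ = 2ℏ.
cos θ = L_z/|L| = 2/√12, so θ ≈ 54.74°.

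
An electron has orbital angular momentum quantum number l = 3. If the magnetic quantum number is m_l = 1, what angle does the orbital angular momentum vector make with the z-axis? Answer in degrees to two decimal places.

|L|² = l(l+1)ℏ² = 12ℏ², so |L| = 2√3 ℏ.
L_z = m_l ℏ = 1ℏ.
cos θ = L_z/|L| = 1/√12, so θ ≈ 73.22°.

θ ≈ 73.22°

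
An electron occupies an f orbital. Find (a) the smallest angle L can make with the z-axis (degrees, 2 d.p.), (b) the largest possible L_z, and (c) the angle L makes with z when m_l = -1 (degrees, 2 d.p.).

The letter f corresponds to l = 3.
cos θ_min = 3/√12, so θ_min ≈ 30.00°.
L_z,max = lℏ = 3ℏ.
For m_l = -1: cos θ = -1/√12, θ ≈ 106.78°.

θ_min ≈ 30.00°; L_z,max = 3ℏ; θ(m_l=-1) ≈ 106.78°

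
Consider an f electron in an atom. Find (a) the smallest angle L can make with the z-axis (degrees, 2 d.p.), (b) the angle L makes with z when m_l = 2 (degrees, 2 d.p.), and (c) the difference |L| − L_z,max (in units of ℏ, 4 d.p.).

An f state has l = 3.
cos θ_min = 3/√12, so θ_min ≈ 30.00°.
For m_l = 2: cos θ = 2/√12, θ ≈ 54.74°.
|L| − L_z,max = (2√3 − 3)ℏ ≈ 0.4641ℏ.

θ_min ≈ 30.00°; θ(m_l=2) ≈ 54.74°; |L|−L_z,max ≈ 0.4641ℏ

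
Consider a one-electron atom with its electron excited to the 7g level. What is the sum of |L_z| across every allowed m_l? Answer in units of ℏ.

The 7g level has l = 4.
m_l ∈ {-4, -3, -2, -1, 0, 1, 2, 3, 4}.
Σ|m_l| = 2·4(4+1)/2 = 20.

Σ|L_z| = 20 ℏ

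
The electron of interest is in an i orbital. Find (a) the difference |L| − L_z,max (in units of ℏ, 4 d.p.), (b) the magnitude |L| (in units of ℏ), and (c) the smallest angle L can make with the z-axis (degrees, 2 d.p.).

For an i orbital, l = 6.
|L| − L_z,max = (√42 − 6)ℏ ≈ 0.4807ℏ.
|L| = ℏ√(6·7) = √42 ℏ ≈ 6.481ℏ.
cos θ_min = 6/√42, so θ_min ≈ 22.21°.

|L|−L_z,max ≈ 0.4807ℏ; |L| = √42 ℏ ≈ 6.481ℏ; θ_min ≈ 22.21°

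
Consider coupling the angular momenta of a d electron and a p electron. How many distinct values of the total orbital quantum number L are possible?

L runs from |2 − 1| = 1 to 2 + 1 = 3.
L ∈ {1, 2, 3}.
That is 3 values.

3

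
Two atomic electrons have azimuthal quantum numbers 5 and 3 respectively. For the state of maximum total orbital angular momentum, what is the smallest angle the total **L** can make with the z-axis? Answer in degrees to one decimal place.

θ_min ≈ 19.5°

Angular momentum addition gives L = |l₁ − l₂|, …, l₁ + l₂.
Allowed values: L = 2, 3, 4, 5, 6, 7, 8.
The maximum is L = 8, with |L_tot| = ℏ√(8·9) = 6√2 ℏ.
The minimum angle with z is arccos(8/√72) ≈ 19.5°.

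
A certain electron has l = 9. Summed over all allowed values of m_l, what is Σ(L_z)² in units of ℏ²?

Σ(L_z)² = 570 ℏ²

m_l runs from −9 to 9, i.e. {-9, -8, -7, -6, -5, -4, -3, -2, -1, 0, 1, 2, 3, 4, 5, 6, 7, 8, 9}.
Σ m_l² = l(l+1)(2l+1)/3 = 9·10·19/3 = 570.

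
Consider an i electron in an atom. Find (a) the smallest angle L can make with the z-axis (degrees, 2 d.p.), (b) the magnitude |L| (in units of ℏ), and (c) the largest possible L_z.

θ_min ≈ 22.21°; |L| = √42 ℏ ≈ 6.481ℏ; L_z,max = 6ℏ

I corresponds to l = 6.
cos θ_min = 6/√42, so θ_min ≈ 22.21°.
|L| = ℏ√(6·7) = √42 ℏ ≈ 6.481ℏ.
L_z,max = lℏ = 6ℏ.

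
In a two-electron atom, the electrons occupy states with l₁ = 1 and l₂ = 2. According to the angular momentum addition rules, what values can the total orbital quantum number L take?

The total orbital quantum number L ranges from |l₁ − l₂| to l₁ + l₂ in integer steps.
Allowed values: L = 1, 2, 3.

L = 1, 2, 3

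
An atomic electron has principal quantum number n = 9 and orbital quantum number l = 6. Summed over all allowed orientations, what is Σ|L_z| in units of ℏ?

Σ|L_z| = 42 ℏ

m_l ∈ {-6, -5, -4, -3, -2, -1, 0, 1, 2, 3, 4, 5, 6}.
Σ|m_l| = l(l+1) = 42.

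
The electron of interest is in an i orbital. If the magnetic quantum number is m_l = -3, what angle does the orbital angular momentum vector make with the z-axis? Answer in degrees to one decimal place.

I corresponds to l = 6.
|L| = √(l(l+1)) ℏ = √42 ℏ.
L_z = m_l ℏ = −3ℏ.
cos θ = L_z/|L| = -3/√42, so θ ≈ 117.6°.

θ ≈ 117.6°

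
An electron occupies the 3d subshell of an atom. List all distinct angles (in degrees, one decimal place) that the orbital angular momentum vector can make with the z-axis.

θ ∈ {35.3°, 65.9°, 90.0°, 114.1°, 144.7°}

For 3d, l = 2.
|L| = √(l(l+1)) ℏ = √6 ℏ.
cos θ = m_l/√6 for each m_l ∈ {-2, -1, 0, 1, 2}.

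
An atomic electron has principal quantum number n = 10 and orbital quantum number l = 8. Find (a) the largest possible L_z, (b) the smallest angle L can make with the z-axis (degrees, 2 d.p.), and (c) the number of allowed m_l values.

L_z,max = lℏ = 8ℏ.
cos θ_min = 8/√72, so θ_min ≈ 19.47°.
There are 2l+1 = 17 values of m_l.

L_z,max = 8ℏ; θ_min ≈ 19.47°; 17 values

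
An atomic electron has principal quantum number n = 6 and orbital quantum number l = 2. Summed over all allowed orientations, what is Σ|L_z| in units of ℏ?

m_l ∈ {-2, -1, 0, 1, 2}.
Σ|m_l| = l(l+1) = 6.

Σ|L_z| = 6 ℏ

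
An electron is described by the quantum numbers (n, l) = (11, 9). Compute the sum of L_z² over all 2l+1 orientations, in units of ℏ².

m_l ∈ {-9, -8, -7, -6, -5, -4, -3, -2, -1, 0, 1, 2, 3, 4, 5, 6, 7, 8, 9}.
Summing m² from −9 to 9: Σ m_l² = 570.

Σ(L_z)² = 570 ℏ²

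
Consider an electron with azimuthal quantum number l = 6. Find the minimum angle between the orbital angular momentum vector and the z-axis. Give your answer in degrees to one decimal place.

θ_min ≈ 22.2°

|L|² = l(l+1)ℏ² = 42ℏ², so |L| = √42 ℏ.
The smallest angle corresponds to the largest L_z, i.e. m_l = l = 6, giving L_z = 6ℏ.
cos θ_min = 6/√42, so θ_min ≈ 22.2°.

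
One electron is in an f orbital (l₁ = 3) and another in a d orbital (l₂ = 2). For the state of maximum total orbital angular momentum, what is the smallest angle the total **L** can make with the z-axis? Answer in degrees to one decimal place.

θ_min ≈ 24.1°

Angular momentum addition gives L = |l₁ − l₂|, …, l₁ + l₂.
Allowed values: L = 1, 2, 3, 4, 5.
The maximum is L = 5, with |L_tot| = ℏ√(5·6) = √30 ℏ.
The minimum angle with z is arccos(5/√30) ≈ 24.1°.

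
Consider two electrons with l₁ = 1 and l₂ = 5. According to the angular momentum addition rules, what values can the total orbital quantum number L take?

L = 4, 5, 6

The total orbital quantum number L ranges from |l₁ − l₂| to l₁ + l₂ in integer steps.
L ∈ {4, 5, 6}.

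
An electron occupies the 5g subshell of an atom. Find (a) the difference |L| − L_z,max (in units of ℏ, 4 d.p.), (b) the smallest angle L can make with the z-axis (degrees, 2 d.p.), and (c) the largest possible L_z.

5g means n = 5, l = 4.
|L| − L_z,max = (2√5 − 4)ℏ ≈ 0.4721ℏ.
cos θ_min = 4/√20, so θ_min ≈ 26.57°.
L_z,max = lℏ = 4ℏ.

|L|−L_z,max ≈ 0.4721ℏ; θ_min ≈ 26.57°; L_z,max = 4ℏ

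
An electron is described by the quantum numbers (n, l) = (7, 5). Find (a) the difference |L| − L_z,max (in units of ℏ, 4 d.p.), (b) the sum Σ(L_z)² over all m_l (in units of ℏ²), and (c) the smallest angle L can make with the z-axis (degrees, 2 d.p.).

|L| − L_z,max = (√30 − 5)ℏ ≈ 0.4772ℏ.
Σ m_l² = 110, so Σ(L_z)² = 110 ℏ².
cos θ_min = 5/√30, so θ_min ≈ 24.09°.

|L|−L_z,max ≈ 0.4772ℏ; Σ(L_z)² = 110 ℏ²; θ_min ≈ 24.09°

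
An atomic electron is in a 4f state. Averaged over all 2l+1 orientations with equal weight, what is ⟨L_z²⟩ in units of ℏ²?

⟨L_z²⟩ = 4 ℏ²

For 4f, l = 3.
m_l runs from −3 to 3, i.e. {-3, -2, -1, 0, 1, 2, 3}.
⟨L_z²⟩ = ℏ²·(Σ m_l²)/(2l+1) = ℏ²·28/7 = 4ℏ².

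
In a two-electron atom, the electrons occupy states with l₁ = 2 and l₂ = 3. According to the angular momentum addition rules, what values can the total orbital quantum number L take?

Angular momentum addition gives L = |l₁ − l₂|, …, l₁ + l₂.
L ∈ {1, 2, 3, 4, 5}.

L = 1, 2, 3, 4, 5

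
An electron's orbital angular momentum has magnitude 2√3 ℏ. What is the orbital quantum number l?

|L| = ℏ√(l(l+1)), so l(l+1) = 12.
The positive root is l = 3.

l = 3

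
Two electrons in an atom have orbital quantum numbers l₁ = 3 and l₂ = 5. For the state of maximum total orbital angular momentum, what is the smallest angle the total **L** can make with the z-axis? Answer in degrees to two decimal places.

θ_min ≈ 19.47°

Angular momentum addition gives L = |l₁ − l₂|, …, l₁ + l₂.
L ∈ {2, 3, 4, 5, 6, 7, 8}.
The maximum is L = 8, with |L_tot| = ℏ√(8·9) = 6√2 ℏ.
The minimum angle with z is arccos(8/√72) ≈ 19.47°.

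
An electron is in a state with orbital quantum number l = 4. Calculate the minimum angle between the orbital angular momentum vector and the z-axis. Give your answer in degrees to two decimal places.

θ_min ≈ 26.57°

|L| = ℏ√(l(l+1)) = 2√5 ℏ.
The smallest angle corresponds to the largest L_z, i.e. m_l = l = 4, giving L_z = 4ℏ.
cos θ_min = 4/√20, so θ_min ≈ 26.57°.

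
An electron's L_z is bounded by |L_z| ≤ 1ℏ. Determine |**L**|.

|L| = √2 ℏ ≈ 1.414ℏ

L_z,max = lℏ, so l = 1.
|L| = √(l(l+1)) ℏ = √2 ℏ.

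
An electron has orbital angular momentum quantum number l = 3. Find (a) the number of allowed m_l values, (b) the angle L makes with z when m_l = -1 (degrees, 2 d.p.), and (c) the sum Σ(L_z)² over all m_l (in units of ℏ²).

There are 2l+1 = 7 values of m_l.
For m_l = -1: cos θ = -1/√12, θ ≈ 106.78°.
Σ m_l² = 28, so Σ(L_z)² = 28 ℏ².

7 values; θ(m_l=-1) ≈ 106.78°; Σ(L_z)² = 28 ℏ²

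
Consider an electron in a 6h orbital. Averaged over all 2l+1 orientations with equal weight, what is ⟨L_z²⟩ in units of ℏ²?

The 6h subshell has l = 5.
The allowed m_l values are -5, -4, -3, -2, -1, 0, 1, 2, 3, 4, 5.
⟨L_z²⟩ = ℏ²·l(l+1)/3 = 10ℏ².

⟨L_z²⟩ = 10 ℏ²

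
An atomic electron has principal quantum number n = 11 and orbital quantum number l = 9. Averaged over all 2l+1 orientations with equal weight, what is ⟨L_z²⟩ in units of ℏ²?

⟨L_z²⟩ = 30 ℏ²

The allowed m_l values are -9, -8, -7, -6, -5, -4, -3, -2, -1, 0, 1, 2, 3, 4, 5, 6, 7, 8, 9.
⟨L_z²⟩ = ℏ²·(Σ m_l²)/(2l+1) = ℏ²·570/19 = 30ℏ².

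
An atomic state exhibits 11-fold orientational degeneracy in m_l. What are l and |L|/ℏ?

2l + 1 = 11 ⇒ l = 5.
|L| = ℏ√(l(l+1)) = ℏ√(5·6) = √30 ℏ.

l = 5, |L| = √30 ℏ ≈ 5.477ℏ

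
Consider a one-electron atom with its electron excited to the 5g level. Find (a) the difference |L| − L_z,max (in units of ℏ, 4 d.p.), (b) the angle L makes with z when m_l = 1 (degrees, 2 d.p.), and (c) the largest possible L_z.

|L|−L_z,max ≈ 0.4721ℏ; θ(m_l=1) ≈ 77.08°; L_z,max = 4ℏ

The 5g level has l = 4.
|L| − L_z,max = (2√5 − 4)ℏ ≈ 0.4721ℏ.
For m_l = 1: cos θ = 1/√20, θ ≈ 77.08°.
L_z,max = lℏ = 4ℏ.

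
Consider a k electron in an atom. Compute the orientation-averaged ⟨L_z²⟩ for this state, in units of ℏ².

A k state has l = 7.
The allowed m_l values are -7, -6, -5, -4, -3, -2, -1, 0, 1, 2, 3, 4, 5, 6, 7.
Average of L_z² over 15 states: 280/15 ℏ² = 18.67 ℏ².

⟨L_z²⟩ = 18.67 ℏ²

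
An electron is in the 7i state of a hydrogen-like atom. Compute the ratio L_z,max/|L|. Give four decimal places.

For 7i, l = 6.
|L| = √42 ℏ ≈ 6.4807ℏ, while L_z,max = lℏ = 6ℏ.
L_z,max/|L| = 6/√42 = 0.9258.

L_z,max/|L| = 0.9258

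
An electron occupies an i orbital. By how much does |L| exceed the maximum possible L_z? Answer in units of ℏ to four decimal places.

For an i orbital, l = 6.
|L| = √42 ℏ ≈ 6.4807ℏ, while L_z,max = lℏ = 6ℏ.
The difference is (√42 − 6)ℏ ≈ 0.4807ℏ.

|L| − L_z,max ≈ 0.4807ℏ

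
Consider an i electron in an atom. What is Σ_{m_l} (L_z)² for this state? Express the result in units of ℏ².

Σ(L_z)² = 182 ℏ²

The letter i corresponds to l = 6.
The allowed m_l values are -6, -5, -4, -3, -2, -1, 0, 1, 2, 3, 4, 5, 6.
Σ m_l² = 2·(1 + 4 + 9 + 16 + 25 + 36) = 182.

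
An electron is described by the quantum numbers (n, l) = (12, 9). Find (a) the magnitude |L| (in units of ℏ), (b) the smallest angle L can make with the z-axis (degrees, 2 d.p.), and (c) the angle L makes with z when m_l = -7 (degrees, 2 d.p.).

|L| = ℏ√(9·10) = 3√10 ℏ ≈ 9.487ℏ.
cos θ_min = 9/√90, so θ_min ≈ 18.43°.
For m_l = -7: cos θ = -7/√90, θ ≈ 137.55°.

|L| = 3√10 ℏ ≈ 9.487ℏ; θ_min ≈ 18.43°; θ(m_l=-7) ≈ 137.55°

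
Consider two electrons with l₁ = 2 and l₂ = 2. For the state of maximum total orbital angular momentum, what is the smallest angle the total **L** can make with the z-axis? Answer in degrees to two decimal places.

By the triangle rule, |l₁ − l₂| ≤ L ≤ l₁ + l₂.
L ∈ {0, 1, 2, 3, 4}.
The maximum is L = 4, with |L_tot| = ℏ√(4·5) = 2√5 ℏ.
The minimum angle with z is arccos(4/√20) ≈ 26.57°.

θ_min ≈ 26.57°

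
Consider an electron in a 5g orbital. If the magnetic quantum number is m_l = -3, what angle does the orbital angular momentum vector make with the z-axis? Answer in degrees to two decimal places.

θ ≈ 132.13°

The 5g subshell has l = 4.
|L|² = l(l+1)ℏ² = 20ℏ², so |L| = 2√5 ℏ.
L_z = m_l ℏ = −3ℏ.
cos θ = L_z/|L| = -3/√20, so θ ≈ 132.13°.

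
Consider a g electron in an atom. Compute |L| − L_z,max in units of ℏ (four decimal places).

A g state has l = 4.
|L| = 2√5 ℏ ≈ 4.4721ℏ, while L_z,max = lℏ = 4ℏ.
The difference is (2√5 − 4)ℏ ≈ 0.4721ℏ.

|L| − L_z,max ≈ 0.4721ℏ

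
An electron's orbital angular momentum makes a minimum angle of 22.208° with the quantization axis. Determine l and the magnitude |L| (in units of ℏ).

l = 6, |L| = √42 ℏ ≈ 6.481ℏ

At minimum angle, m_l = l, so cos θ = l/√(l(l+1)); cos²θ = l/(l+1) = 0.8571.
l = cos²θ/sin²θ ≈ 6.
Then |L| = ℏ√(6·7) = √42 ℏ.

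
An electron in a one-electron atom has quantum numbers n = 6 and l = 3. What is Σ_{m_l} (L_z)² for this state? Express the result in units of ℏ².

Σ(L_z)² = 28 ℏ²

m_l ∈ {-3, -2, -1, 0, 1, 2, 3}.
Summing m² from −3 to 3: Σ m_l² = 28.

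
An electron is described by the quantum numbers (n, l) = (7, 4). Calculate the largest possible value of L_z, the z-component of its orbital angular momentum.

L_z,max = 4ℏ

L_z = m_l ℏ with m_l ∈ {−4, …, 4}; the maximum is m_l = 4.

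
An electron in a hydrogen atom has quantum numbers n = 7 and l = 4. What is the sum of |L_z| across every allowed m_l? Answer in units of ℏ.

m_l runs from −4 to 4, i.e. {-4, -3, -2, -1, 0, 1, 2, 3, 4}.
Σ|m_l| = l(l+1) = 20.

Σ|L_z| = 20 ℏ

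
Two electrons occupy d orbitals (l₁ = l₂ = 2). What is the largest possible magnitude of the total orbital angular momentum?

|L_tot|_max = 2√5 ℏ ≈ 4.472ℏ

Angular momentum addition gives L = |l₁ − l₂|, …, l₁ + l₂.
So L can be 0, 1, 2, 3, 4.
The largest magnitude corresponds to L = 4: |L_tot| = ℏ√(4·5) = 2√5 ℏ.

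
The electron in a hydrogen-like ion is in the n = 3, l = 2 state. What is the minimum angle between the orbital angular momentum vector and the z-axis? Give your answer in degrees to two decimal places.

|L|² = l(l+1)ℏ² = 6ℏ², so |L| = √6 ℏ.
The smallest angle corresponds to the largest L_z, i.e. m_l = l = 2, giving L_z = 2ℏ.
cos θ_min = 2/√6, so θ_min ≈ 35.26°.

θ_min ≈ 35.26°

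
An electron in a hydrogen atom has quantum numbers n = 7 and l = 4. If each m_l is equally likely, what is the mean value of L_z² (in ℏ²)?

m_l runs from −4 to 4, i.e. {-4, -3, -2, -1, 0, 1, 2, 3, 4}.
⟨L_z²⟩ = ℏ²·(Σ m_l²)/(2l+1) = ℏ²·60/9 = 6.667ℏ².

⟨L_z²⟩ = 6.667 ℏ²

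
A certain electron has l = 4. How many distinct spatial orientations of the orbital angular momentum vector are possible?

The number of m_l values is 2l + 1 = 2·4 + 1 = 9.

9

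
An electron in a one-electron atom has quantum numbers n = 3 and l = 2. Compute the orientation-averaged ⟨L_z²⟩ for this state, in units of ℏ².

The allowed m_l values are -2, -1, 0, 1, 2.
⟨L_z²⟩ = ℏ²·l(l+1)/3 = 2ℏ².

⟨L_z²⟩ = 2 ℏ²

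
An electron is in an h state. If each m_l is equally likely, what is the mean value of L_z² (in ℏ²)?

For an h orbital, l = 5.
m_l ∈ {-5, -4, -3, -2, -1, 0, 1, 2, 3, 4, 5}.
⟨L_z²⟩ = ℏ²·l(l+1)/3 = 10ℏ².

⟨L_z²⟩ = 10 ℏ²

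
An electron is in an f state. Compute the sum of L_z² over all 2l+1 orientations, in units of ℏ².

Σ(L_z)² = 28 ℏ²

The letter f corresponds to l = 3.
The allowed m_l values are -3, -2, -1, 0, 1, 2, 3.
Summing m² from −3 to 3: Σ m_l² = 28.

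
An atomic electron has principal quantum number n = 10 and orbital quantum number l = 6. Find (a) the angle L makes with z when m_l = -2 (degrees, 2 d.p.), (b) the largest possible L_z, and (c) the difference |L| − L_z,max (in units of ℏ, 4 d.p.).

θ(m_l=-2) ≈ 107.98°; L_z,max = 6ℏ; |L|−L_z,max ≈ 0.4807ℏ

For m_l = -2: cos θ = -2/√42, θ ≈ 107.98°.
L_z,max = lℏ = 6ℏ.
|L| − L_z,max = (√42 − 6)ℏ ≈ 0.4807ℏ.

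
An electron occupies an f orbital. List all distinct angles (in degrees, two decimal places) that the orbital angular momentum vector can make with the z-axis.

θ ∈ {30.00°, 54.74°, 73.22°, 90.00°, 106.78°, 125.26°, 150.00°}

An f state has l = 3.
|L| = √(l(l+1)) ℏ = 2√3 ℏ.
cos θ = m_l/√12 for each m_l ∈ {-3, -2, -1, 0, 1, 2, 3}.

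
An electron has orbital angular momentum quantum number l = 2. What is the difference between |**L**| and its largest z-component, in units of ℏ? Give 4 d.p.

|L| − L_z,max ≈ 0.4495ℏ

|L| = √6 ℏ ≈ 2.4495ℏ, while L_z,max = lℏ = 2ℏ.
The difference is (√6 − 2)ℏ ≈ 0.4495ℏ.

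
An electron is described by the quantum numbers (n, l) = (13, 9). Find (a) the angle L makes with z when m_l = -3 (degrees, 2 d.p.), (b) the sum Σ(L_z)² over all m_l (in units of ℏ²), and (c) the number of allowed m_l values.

θ(m_l=-3) ≈ 108.43°; Σ(L_z)² = 570 ℏ²; 19 values

For m_l = -3: cos θ = -3/√90, θ ≈ 108.43°.
Σ m_l² = 570, so Σ(L_z)² = 570 ℏ².
There are 2l+1 = 19 values of m_l.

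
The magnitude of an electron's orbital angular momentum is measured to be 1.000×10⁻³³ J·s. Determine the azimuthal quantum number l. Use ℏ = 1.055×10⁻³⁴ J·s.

l = 9

|L|/ℏ = (1.000×10⁻³³)/(1.055×10⁻³⁴) ≈ 9.479.
l(l+1) ≈ 9.479² ≈ 89.85, so l = 9.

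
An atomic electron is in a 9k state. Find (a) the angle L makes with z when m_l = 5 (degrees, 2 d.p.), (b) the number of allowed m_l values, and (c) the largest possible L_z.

θ(m_l=5) ≈ 48.08°; 15 values; L_z,max = 7ℏ

9k means n = 9, l = 7.
For m_l = 5: cos θ = 5/√56, θ ≈ 48.08°.
There are 2l+1 = 15 values of m_l.
L_z,max = lℏ = 7ℏ.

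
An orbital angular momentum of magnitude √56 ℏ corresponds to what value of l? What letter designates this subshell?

|L| = ℏ√(l(l+1)), so l(l+1) = 56.
l² + l − 56 = 0 ⇒ l = 7.

l = 7 (k orbital)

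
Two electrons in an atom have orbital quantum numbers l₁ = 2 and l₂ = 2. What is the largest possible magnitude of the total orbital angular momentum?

By the triangle rule, |l₁ − l₂| ≤ L ≤ l₁ + l₂.
L ∈ {0, 1, 2, 3, 4}.
The largest magnitude corresponds to L = 4: |L_tot| = ℏ√(4·5) = 2√5 ℏ.

|L_tot|_max = 2√5 ℏ ≈ 4.472ℏ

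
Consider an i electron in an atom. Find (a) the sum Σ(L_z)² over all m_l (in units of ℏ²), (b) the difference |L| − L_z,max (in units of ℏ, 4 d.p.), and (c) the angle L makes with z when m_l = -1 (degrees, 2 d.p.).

The letter i corresponds to l = 6.
Σ m_l² = 182, so Σ(L_z)² = 182 ℏ².
|L| − L_z,max = (√42 − 6)ℏ ≈ 0.4807ℏ.
For m_l = -1: cos θ = -1/√42, θ ≈ 98.88°.

Σ(L_z)² = 182 ℏ²; |L|−L_z,max ≈ 0.4807ℏ; θ(m_l=-1) ≈ 98.88°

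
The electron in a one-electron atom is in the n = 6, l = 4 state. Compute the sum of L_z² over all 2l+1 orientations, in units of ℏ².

Σ(L_z)² = 60 ℏ²

m_l runs from −4 to 4, i.e. {-4, -3, -2, -1, 0, 1, 2, 3, 4}.
Σ m_l² = 2·(1 + 4 + 9 + 16) = 60.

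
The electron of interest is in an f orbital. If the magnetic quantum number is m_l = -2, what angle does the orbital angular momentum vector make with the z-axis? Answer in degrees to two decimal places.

θ ≈ 125.26°

For an f orbital, l = 3.
|L|² = l(l+1)ℏ² = 12ℏ², so |L| = 2√3 ℏ.
L_z = m_l ℏ = −2ℏ.
cos θ = L_z/|L| = -2/√12, so θ ≈ 125.26°.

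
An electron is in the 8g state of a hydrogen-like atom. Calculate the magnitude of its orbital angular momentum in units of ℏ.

8g means n = 8, l = 4.
|L| = ℏ√(l(l+1)) = ℏ√(4·5) = 2√5 ℏ

|L| = 2√5 ℏ ≈ 4.472ℏ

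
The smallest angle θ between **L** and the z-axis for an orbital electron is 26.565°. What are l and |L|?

cos θ_min = l/√(l(l+1)) = √(l/(l+1)), so l/(l+1) = cos²(26.565°) = 0.8000.
Thus l = 0.8000/(1 − 0.8000) ≈ 4.
Then |L| = ℏ√(4·5) = 2√5 ℏ.

l = 4, |L| = 2√5 ℏ ≈ 4.472ℏ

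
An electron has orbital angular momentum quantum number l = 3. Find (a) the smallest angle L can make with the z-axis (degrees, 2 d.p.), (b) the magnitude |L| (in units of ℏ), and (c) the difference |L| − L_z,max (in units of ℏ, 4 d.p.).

θ_min ≈ 30.00°; |L| = 2√3 ℏ ≈ 3.464ℏ; |L|−L_z,max ≈ 0.4641ℏ

cos θ_min = 3/√12, so θ_min ≈ 30.00°.
|L| = ℏ√(3·4) = 2√3 ℏ ≈ 3.464ℏ.
|L| − L_z,max = (2√3 − 3)ℏ ≈ 0.4641ℏ.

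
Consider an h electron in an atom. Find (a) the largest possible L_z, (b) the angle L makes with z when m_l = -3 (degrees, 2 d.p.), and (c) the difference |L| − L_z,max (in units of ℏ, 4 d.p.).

L_z,max = 5ℏ; θ(m_l=-3) ≈ 123.21°; |L|−L_z,max ≈ 0.4772ℏ

For an h orbital, l = 5.
L_z,max = lℏ = 5ℏ.
For m_l = -3: cos θ = -3/√30, θ ≈ 123.21°.
|L| − L_z,max = (√30 − 5)ℏ ≈ 0.4772ℏ.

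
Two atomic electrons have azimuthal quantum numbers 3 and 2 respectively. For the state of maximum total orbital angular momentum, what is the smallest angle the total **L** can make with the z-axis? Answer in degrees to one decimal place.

θ_min ≈ 24.1°

L runs from |3 − 2| = 1 to 3 + 2 = 5.
Allowed values: L = 1, 2, 3, 4, 5.
The maximum is L = 5, with |L_tot| = ℏ√(5·6) = √30 ℏ.
The minimum angle with z is arccos(5/√30) ≈ 24.1°.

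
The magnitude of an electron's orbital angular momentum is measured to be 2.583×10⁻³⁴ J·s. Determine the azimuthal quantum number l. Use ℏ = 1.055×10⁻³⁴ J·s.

Dividing by ℏ: |L|/ℏ ≈ 2.448.
Set l(l+1) = 5.99; the integer solution is l = 2.

l = 2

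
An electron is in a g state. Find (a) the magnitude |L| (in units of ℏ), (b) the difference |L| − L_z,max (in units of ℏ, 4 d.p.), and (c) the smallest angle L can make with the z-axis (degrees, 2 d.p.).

|L| = 2√5 ℏ ≈ 4.472ℏ; |L|−L_z,max ≈ 0.4721ℏ; θ_min ≈ 26.57°

A g state has l = 4.
|L| = ℏ√(4·5) = 2√5 ℏ ≈ 4.472ℏ.
|L| − L_z,max = (2√5 − 4)ℏ ≈ 0.4721ℏ.
cos θ_min = 4/√20, so θ_min ≈ 26.57°.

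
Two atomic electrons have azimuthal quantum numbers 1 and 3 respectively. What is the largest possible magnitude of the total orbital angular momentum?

|L_tot|_max = 2√5 ℏ ≈ 4.472ℏ

By the triangle rule, |l₁ − l₂| ≤ L ≤ l₁ + l₂.
Allowed values: L = 2, 3, 4.
The largest magnitude corresponds to L = 4: |L_tot| = ℏ√(4·5) = 2√5 ℏ.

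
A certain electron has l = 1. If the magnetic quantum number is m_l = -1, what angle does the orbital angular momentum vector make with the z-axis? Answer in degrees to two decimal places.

θ ≈ 135.00°

|L| = √(l(l+1)) ℏ = √2 ℏ.
L_z = m_l ℏ = −1ℏ.
cos θ = L_z/|L| = -1/√2, so θ ≈ 135.00°.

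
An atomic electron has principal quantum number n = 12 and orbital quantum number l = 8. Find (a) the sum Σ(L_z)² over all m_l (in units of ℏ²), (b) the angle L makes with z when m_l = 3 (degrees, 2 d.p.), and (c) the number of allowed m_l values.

Σ m_l² = 408, so Σ(L_z)² = 408 ℏ².
For m_l = 3: cos θ = 3/√72, θ ≈ 69.30°.
There are 2l+1 = 17 values of m_l.

Σ(L_z)² = 408 ℏ²; θ(m_l=3) ≈ 69.30°; 17 values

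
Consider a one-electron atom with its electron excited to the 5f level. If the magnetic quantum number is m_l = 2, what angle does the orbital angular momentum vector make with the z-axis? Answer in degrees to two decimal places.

The 5f level has l = 3.
|L|² = l(l+1)ℏ² = 12ℏ², so |L| = 2√3 ℏ.
L_z = m_l ℏ = 2ℏ.
cos θ = L_z/|L| = 2/√12, so θ ≈ 54.74°.

θ ≈ 54.74°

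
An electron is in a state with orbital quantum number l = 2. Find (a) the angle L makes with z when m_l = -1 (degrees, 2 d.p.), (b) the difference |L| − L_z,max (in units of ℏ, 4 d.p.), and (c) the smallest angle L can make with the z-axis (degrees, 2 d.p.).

For m_l = -1: cos θ = -1/√6, θ ≈ 114.09°.
|L| − L_z,max = (√6 − 2)ℏ ≈ 0.4495ℏ.
cos θ_min = 2/√6, so θ_min ≈ 35.26°.

θ(m_l=-1) ≈ 114.09°; |L|−L_z,max ≈ 0.4495ℏ; θ_min ≈ 35.26°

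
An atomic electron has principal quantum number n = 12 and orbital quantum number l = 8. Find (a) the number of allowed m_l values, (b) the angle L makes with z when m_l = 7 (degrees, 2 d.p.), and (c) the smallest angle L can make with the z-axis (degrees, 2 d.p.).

There are 2l+1 = 17 values of m_l.
For m_l = 7: cos θ = 7/√72, θ ≈ 34.42°.
cos θ_min = 8/√72, so θ_min ≈ 19.47°.

17 values; θ(m_l=7) ≈ 34.42°; θ_min ≈ 19.47°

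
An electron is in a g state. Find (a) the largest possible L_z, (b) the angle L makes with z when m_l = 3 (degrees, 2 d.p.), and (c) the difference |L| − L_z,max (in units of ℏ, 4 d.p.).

L_z,max = 4ℏ; θ(m_l=3) ≈ 47.87°; |L|−L_z,max ≈ 0.4721ℏ

For a g orbital, l = 4.
L_z,max = lℏ = 4ℏ.
For m_l = 3: cos θ = 3/√20, θ ≈ 47.87°.
|L| − L_z,max = (2√5 − 4)ℏ ≈ 0.4721ℏ.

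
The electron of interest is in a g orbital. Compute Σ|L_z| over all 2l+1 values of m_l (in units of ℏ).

A g state has l = 4.
The allowed m_l values are -4, -3, -2, -1, 0, 1, 2, 3, 4.
Σ|m_l| = 2(1+2+…+4) = 20.

Σ|L_z| = 20 ℏ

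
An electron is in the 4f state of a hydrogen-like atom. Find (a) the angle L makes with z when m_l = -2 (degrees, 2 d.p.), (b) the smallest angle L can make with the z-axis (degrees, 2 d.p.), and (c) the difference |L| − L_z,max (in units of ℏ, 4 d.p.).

4f means n = 4, l = 3.
For m_l = -2: cos θ = -2/√12, θ ≈ 125.26°.
cos θ_min = 3/√12, so θ_min ≈ 30.00°.
|L| − L_z,max = (2√3 − 3)ℏ ≈ 0.4641ℏ.

θ(m_l=-2) ≈ 125.26°; θ_min ≈ 30.00°; |L|−L_z,max ≈ 0.4641ℏ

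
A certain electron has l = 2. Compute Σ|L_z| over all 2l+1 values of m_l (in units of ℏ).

m_l ∈ {-2, -1, 0, 1, 2}.
Σ|m_l| = 2(1+2+…+2) = 6.

Σ|L_z| = 6 ℏ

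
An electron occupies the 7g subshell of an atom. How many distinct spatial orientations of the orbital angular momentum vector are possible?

For 7g, l = 4.
The number of m_l values is 2l + 1 = 2·4 + 1 = 9.

9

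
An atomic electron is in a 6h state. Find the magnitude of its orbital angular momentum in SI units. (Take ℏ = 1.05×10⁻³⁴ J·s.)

|L| = 5.75×10⁻³⁴ J·s

The 6h subshell has l = 5.
|L| = ℏ√(l(l+1)) = ℏ√(5·6) = √30 ℏ
Numerically, |L| = 5.477 × (1.05×10⁻³⁴ J·s) = 5.75×10⁻³⁴ J·s.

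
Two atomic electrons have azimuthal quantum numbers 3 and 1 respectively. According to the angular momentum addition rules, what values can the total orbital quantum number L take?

L = 2, 3, 4

By the triangle rule, |l₁ − l₂| ≤ L ≤ l₁ + l₂.
So L can be 2, 3, 4.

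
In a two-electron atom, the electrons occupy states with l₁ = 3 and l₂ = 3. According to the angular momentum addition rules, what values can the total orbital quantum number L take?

L = 0, 1, 2, 3, 4, 5, 6

The total orbital quantum number L ranges from |l₁ − l₂| to l₁ + l₂ in integer steps.
Allowed values: L = 0, 1, 2, 3, 4, 5, 6.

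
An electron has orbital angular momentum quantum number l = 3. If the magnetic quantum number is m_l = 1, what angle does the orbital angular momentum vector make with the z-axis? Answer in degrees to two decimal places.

|L|² = l(l+1)ℏ² = 12ℏ², so |L| = 2√3 ℏ.
L_z = m_l ℏ = 1ℏ.
cos θ = L_z/|L| = 1/√12, so θ ≈ 73.22°.

θ ≈ 73.22°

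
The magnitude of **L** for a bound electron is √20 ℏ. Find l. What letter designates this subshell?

l = 4 (g orbital)

(|L|/ℏ)² = l(l+1) = 20.
l² + l − 20 = 0 ⇒ l = 4.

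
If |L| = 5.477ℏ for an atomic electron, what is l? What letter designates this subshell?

l = 5 (h orbital)

|L| = ℏ√(l(l+1)), so l(l+1) = 30.
l² + l − 30 = 0 ⇒ l = 5.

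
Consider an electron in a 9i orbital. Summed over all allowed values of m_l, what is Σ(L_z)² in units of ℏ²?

The 9i subshell has l = 6.
The allowed m_l values are -6, -5, -4, -3, -2, -1, 0, 1, 2, 3, 4, 5, 6.
Σ m_l² = 2·(1 + 4 + 9 + 16 + 25 + 36) = 182.

Σ(L_z)² = 182 ℏ²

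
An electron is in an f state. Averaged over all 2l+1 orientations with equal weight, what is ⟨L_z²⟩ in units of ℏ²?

⟨L_z²⟩ = 4 ℏ²

An f state has l = 3.
m_l runs from −3 to 3, i.e. {-3, -2, -1, 0, 1, 2, 3}.
⟨L_z²⟩ = ℏ²·l(l+1)/3 = 4ℏ².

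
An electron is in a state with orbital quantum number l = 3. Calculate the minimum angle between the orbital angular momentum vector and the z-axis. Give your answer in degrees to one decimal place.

θ_min ≈ 30.0°

|L| = √(l(l+1)) ℏ = 2√3 ℏ.
The smallest angle corresponds to the largest L_z, i.e. m_l = l = 3, giving L_z = 3ℏ.
cos θ_min = 3/√12, so θ_min ≈ 30.0°.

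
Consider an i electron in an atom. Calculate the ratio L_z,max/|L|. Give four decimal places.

The letter i corresponds to l = 6.
|L| = √42 ℏ ≈ 6.4807ℏ, while L_z,max = lℏ = 6ℏ.
L_z,max/|L| = 6/√42 = 0.9258.

L_z,max/|L| = 0.9258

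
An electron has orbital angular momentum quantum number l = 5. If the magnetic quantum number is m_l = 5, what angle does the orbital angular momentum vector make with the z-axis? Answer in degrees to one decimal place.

|L| = √(l(l+1)) ℏ = √30 ℏ.
L_z = m_l ℏ = 5ℏ.
cos θ = L_z/|L| = 5/√30, so θ ≈ 24.1°.

θ ≈ 24.1°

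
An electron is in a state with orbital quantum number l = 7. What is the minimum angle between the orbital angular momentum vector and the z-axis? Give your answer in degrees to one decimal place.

|L|² = l(l+1)ℏ² = 56ℏ², so |L| = 2√14 ℏ.
The smallest angle corresponds to the largest L_z, i.e. m_l = l = 7, giving L_z = 7ℏ.
cos θ_min = 7/√56, so θ_min ≈ 20.7°.

θ_min ≈ 20.7°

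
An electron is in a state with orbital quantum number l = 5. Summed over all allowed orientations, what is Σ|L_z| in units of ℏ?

Σ|L_z| = 30 ℏ

m_l runs from −5 to 5, i.e. {-5, -4, -3, -2, -1, 0, 1, 2, 3, 4, 5}.
Σ|m_l| = 2·5(5+1)/2 = 30.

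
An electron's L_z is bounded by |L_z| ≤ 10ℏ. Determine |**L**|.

|L| = √110 ℏ ≈ 10.488ℏ

L_z,max = lℏ, so l = 10.
Then |L| = ℏ√(10·11) = √110 ℏ.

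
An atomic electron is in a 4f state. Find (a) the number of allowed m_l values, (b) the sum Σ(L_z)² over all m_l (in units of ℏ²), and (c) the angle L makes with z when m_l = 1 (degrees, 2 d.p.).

7 values; Σ(L_z)² = 28 ℏ²; θ(m_l=1) ≈ 73.22°

The 4f subshell has l = 3.
There are 2l+1 = 7 values of m_l.
Σ m_l² = 28, so Σ(L_z)² = 28 ℏ².
For m_l = 1: cos θ = 1/√12, θ ≈ 73.22°.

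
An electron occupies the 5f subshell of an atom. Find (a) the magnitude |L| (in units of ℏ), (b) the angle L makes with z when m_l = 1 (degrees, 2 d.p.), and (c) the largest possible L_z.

|L| = 2√3 ℏ ≈ 3.464ℏ; θ(m_l=1) ≈ 73.22°; L_z,max = 3ℏ

For 5f, l = 3.
|L| = ℏ√(3·4) = 2√3 ℏ ≈ 3.464ℏ.
For m_l = 1: cos θ = 1/√12, θ ≈ 73.22°.
L_z,max = lℏ = 3ℏ.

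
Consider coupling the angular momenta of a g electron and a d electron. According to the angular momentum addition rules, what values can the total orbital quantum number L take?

By the triangle rule, |l₁ − l₂| ≤ L ≤ l₁ + l₂.
L ∈ {2, 3, 4, 5, 6}.

L = 2, 3, 4, 5, 6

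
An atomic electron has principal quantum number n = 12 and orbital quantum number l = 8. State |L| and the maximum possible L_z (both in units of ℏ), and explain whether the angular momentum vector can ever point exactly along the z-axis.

No: L_z,max = 8ℏ < |L| = 6√2 ℏ ≈ 8.485ℏ

|L| = 6√2 ℏ ≈ 8.4853ℏ, while L_z,max = lℏ = 8ℏ.
Since |L| > L_z,max, the vector can never point exactly along z; the closest it comes is θ_min = arccos(8/√72) ≈ 19.5°.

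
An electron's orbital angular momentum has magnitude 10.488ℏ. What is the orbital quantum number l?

l = 10

Since |L|² = l(l+1)ℏ², l(l+1) = 110.
Solving: l = 10.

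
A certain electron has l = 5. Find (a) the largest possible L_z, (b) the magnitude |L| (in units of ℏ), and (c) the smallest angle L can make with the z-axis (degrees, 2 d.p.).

L_z,max = 5ℏ; |L| = √30 ℏ ≈ 5.477ℏ; θ_min ≈ 24.09°

L_z,max = lℏ = 5ℏ.
|L| = ℏ√(5·6) = √30 ℏ ≈ 5.477ℏ.
cos θ_min = 5/√30, so θ_min ≈ 24.09°.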